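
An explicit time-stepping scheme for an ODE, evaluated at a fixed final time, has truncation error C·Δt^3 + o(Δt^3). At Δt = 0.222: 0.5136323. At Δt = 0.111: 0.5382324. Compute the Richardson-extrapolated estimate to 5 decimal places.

0.54175

The leading error scales as Δt^3; refining by a factor of 2 reduces it by 2^3 = 8.
Extrapolated value = (8·A(Δt/2) − A(Δt)) / (8 − 1)
= (8·0.5382324 − 0.5136323) / 7
= 3.7922269 / 7 = 0.5417467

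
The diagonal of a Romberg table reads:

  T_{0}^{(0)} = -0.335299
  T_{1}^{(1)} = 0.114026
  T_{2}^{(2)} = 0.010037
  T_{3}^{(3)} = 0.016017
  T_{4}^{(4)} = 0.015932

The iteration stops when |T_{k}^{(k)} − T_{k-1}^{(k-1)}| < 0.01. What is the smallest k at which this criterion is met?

|T_{1}^{(1)} − T_{0}^{(0)}| = 0.449325 ≥ 0.01
|T_{2}^{(2)} − T_{1}^{(1)}| = 0.103989 ≥ 0.01
|T_{3}^{(3)} − T_{2}^{(2)}| = 0.005980 < 0.01

k = 3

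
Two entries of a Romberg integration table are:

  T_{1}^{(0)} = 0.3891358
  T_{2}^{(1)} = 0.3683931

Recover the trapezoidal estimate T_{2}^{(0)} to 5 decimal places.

From T_{2}^{(1)} = (4·T_{2}^{(0)} − T_{1}^{(0)})/3, solve for T_{2}^{(0)}:
4·T_{2}^{(0)} = 3·0.3683931 + 0.3891358 = 1.4943151
T_{2}^{(0)} = 0.3735788

0.37358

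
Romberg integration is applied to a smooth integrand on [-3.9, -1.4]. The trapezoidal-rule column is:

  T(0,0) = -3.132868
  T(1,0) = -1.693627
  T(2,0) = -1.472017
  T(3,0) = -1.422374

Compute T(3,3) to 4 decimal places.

-1.4063

Richardson extrapolation on the trapezoidal column (denominator 4−1=3):
T(1,1) = (4·(-1.693627) − (-3.132868)) / 3 = -1.213880
T(2,1) = (4·(-1.472017) − (-1.693627)) / 3 = -1.398147
T(3,1) = (4·(-1.422374) − (-1.472017)) / 3 = -1.405826
T(2,2) = -1.398147 + (-1.398147 − (-1.213880))/15 = -1.410431
T(3,2) = (16·(-1.405826) − (-1.398147)) / 15 = -1.406338
T(3,3) = (64·(-1.406338) − (-1.410431)) / 63 = -1.406273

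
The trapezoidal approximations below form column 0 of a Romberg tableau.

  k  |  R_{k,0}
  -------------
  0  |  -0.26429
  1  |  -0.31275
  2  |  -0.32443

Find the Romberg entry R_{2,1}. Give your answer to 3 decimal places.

R_{2,1} = (4·(-0.32443) − (-0.31275)) / 3 = -0.32832

-0.328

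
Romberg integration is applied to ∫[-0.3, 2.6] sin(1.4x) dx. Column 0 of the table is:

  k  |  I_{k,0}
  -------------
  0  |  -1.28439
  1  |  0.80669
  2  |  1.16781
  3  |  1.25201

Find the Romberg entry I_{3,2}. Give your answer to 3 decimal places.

Richardson extrapolation on the trapezoidal column (denominator 4−1=3):
I_{2,1} = 1.16781 + (1.16781 − 0.80669)/3 = 1.28818
I_{3,1} = 1.25201 + (1.25201 − 1.16781)/3 = 1.28008
I_{3,2} = 1.28008 + (1.28008 − 1.28818)/15 = 1.27954

1.280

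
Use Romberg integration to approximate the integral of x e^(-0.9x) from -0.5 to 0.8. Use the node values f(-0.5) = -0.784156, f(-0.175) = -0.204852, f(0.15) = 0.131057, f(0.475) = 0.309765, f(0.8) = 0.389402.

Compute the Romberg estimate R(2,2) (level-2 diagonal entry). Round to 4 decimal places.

0.0313

R(0,0) (trapezoid, 1 panel, h=1.3000): -0.256590
R(1,0) (trapezoid, 2 panels, h=0.6500): -0.043108
R(2,0) (trapezoid, 4 panels, h=0.3250): 0.012543
R(1,1) = -0.043108 + (-0.043108 − (-0.256590))/3 = 0.028053
R(2,1) = 0.012543 + (0.012543 − (-0.043108))/3 = 0.031093
R(2,2) = 0.031093 + (0.031093 − 0.028053)/15 = 0.031296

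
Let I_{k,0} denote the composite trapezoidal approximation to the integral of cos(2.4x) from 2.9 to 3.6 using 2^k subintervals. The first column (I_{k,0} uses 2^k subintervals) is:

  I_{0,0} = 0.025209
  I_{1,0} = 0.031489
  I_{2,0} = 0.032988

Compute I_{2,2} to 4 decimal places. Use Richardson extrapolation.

0.0335

Richardson extrapolation on the trapezoidal column (denominator 4−1=3):
I_{1,1} = 0.031489 + (0.031489 − 0.025209)/3 = 0.033582
I_{2,1} = (4·0.032988 − 0.031489) / 3 = 0.033488
I_{2,2} = 0.033488 + (0.033488 − 0.033582)/15 = 0.033482
(Column j=1 coincides with Simpson's rule on the same nodes.)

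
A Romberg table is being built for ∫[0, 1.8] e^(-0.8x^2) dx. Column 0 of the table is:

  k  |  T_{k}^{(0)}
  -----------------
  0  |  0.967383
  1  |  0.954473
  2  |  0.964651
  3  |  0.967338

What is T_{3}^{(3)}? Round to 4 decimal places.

T_{1}^{(1)} = (4·0.954473 − 0.967383) / 3 = 0.950170
T_{2}^{(1)} = 0.964651 + (0.964651 − 0.954473)/3 = 0.968044
T_{3}^{(1)} = 0.967338 + (0.967338 − 0.964651)/3 = 0.968234
T_{2}^{(2)} = 0.968044 + (0.968044 − 0.950170)/15 = 0.969236
T_{3}^{(2)} = (16·0.968234 − 0.968044) / 15 = 0.968247
T_{3}^{(3)} = 0.968247 + (0.968247 − 0.969236)/63 = 0.968231

0.9682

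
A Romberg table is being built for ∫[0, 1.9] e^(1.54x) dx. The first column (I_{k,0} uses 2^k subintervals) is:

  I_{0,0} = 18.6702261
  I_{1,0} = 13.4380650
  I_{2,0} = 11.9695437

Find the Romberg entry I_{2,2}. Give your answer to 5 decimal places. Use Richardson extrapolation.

I_{1,1} = (4·13.4380650 − 18.6702261) / 3 = 11.6940113
I_{2,1} = (4·11.9695437 − 13.4380650) / 3 = 11.4800366
I_{2,2} = (16·11.4800366 − 11.6940113) / 15 = 11.4657716

11.46577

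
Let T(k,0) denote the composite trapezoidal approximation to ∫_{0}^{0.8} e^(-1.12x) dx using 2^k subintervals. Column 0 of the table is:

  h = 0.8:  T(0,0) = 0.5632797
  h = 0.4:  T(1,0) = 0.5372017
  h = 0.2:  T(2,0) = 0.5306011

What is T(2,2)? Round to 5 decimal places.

T(1,1) = (4·0.5372017 − 0.5632797) / 3 = 0.5285090
T(2,1) = (4·0.5306011 − 0.5372017) / 3 = 0.5284009
T(2,2) = (16·0.5284009 − 0.5285090) / 15 = 0.5283937

0.52839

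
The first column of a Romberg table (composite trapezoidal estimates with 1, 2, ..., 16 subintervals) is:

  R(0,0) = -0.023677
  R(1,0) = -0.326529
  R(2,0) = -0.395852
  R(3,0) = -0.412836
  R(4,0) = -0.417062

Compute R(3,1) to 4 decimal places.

-0.4185

Richardson extrapolation on the trapezoidal column (denominator 4−1=3):
R(3,1) = (4·(-0.412836) − (-0.395852)) / 3 = -0.418497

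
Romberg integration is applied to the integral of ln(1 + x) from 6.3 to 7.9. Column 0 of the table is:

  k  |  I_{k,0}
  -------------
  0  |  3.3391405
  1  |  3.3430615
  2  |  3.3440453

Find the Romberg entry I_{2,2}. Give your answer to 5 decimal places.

3.34437

I_{1,1} = 3.3430615 + (3.3430615 − 3.3391405)/3 = 3.3443685
I_{2,1} = 3.3440453 + (3.3440453 − 3.3430615)/3 = 3.3443732
I_{2,2} = 3.3443732 + (3.3443732 − 3.3443685)/15 = 3.3443735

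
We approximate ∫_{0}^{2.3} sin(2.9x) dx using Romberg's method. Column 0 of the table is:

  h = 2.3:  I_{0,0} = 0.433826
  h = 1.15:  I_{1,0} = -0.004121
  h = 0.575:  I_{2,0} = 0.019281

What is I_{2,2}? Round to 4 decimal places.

0.0389

I_{1,1} = (4·(-0.004121) − 0.433826) / 3 = -0.150103
I_{2,1} = (4·0.019281 − (-0.004121)) / 3 = 0.027082
I_{2,2} = 0.027082 + (0.027082 − (-0.150103))/15 = 0.038894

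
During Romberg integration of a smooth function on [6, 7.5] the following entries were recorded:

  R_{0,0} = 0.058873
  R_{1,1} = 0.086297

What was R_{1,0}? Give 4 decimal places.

From R_{1,1} = (4·R_{1,0} − R_{0,0})/3, solve for R_{1,0}:
4·R_{1,0} = 3·0.086297 + 0.058873 = 0.317764
R_{1,0} = 0.079441

0.0794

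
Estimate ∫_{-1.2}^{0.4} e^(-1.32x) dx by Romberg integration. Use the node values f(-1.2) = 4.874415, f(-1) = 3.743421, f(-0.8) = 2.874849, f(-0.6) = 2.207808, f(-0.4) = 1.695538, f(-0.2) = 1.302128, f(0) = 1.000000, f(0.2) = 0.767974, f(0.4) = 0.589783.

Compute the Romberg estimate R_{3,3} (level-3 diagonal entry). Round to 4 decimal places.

3.2459

R_{0,0} (trapezoid, 1 panel, h=1.6000): 4.371358
R_{1,0} (trapezoid, 2 panels, h=0.8000): 3.542110
R_{2,0} (trapezoid, 4 panels, h=0.4000): 3.320994
R_{3,0} (trapezoid, 8 panels, h=0.2000): 3.264763
R_{1,1} = 3.542110 + (3.542110 − 4.371358)/3 = 3.265694
R_{2,1} = 3.320994 + (3.320994 − 3.542110)/3 = 3.247289
R_{3,1} = 3.264763 + (3.264763 − 3.320994)/3 = 3.246019
R_{2,2} = 3.247289 + (3.247289 − 3.265694)/15 = 3.246062
R_{3,2} = 3.246019 + (3.246019 − 3.247289)/15 = 3.245934
R_{3,3} = 3.245934 + (3.245934 − 3.246062)/63 = 3.245932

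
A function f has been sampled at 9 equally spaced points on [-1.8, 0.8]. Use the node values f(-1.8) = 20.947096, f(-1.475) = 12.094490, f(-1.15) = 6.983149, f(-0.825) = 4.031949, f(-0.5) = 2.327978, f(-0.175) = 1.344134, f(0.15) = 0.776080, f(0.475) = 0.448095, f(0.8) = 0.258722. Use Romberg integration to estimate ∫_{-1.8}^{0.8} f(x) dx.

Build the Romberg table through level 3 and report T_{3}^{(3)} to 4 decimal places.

T_{0}^{(0)} (trapezoid, 1 panel, h=2.6000): 27.567563
T_{1}^{(0)} (trapezoid, 2 panels, h=1.3000): 16.810153
T_{2}^{(0)} (trapezoid, 4 panels, h=0.6500): 13.448575
T_{3}^{(0)} (trapezoid, 8 panels, h=0.3250): 12.547855
T_{1}^{(1)} = 16.810153 + (16.810153 − 27.567563)/3 = 13.224350
T_{2}^{(1)} = 13.448575 + (13.448575 − 16.810153)/3 = 12.328049
T_{3}^{(1)} = 12.547855 + (12.547855 − 13.448575)/3 = 12.247615
T_{2}^{(2)} = 12.328049 + (12.328049 − 13.224350)/15 = 12.268296
T_{3}^{(2)} = 12.247615 + (12.247615 − 12.328049)/15 = 12.242253
T_{3}^{(3)} = 12.242253 + (12.242253 − 12.268296)/63 = 12.241840

12.2418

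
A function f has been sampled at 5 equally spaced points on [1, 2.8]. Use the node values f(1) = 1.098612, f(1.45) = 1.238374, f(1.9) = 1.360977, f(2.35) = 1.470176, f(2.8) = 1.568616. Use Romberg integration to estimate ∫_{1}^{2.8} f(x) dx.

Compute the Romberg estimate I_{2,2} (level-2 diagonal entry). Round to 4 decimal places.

I_{0,0} (trapezoid, 1 panel, h=1.8000): 2.400505
I_{1,0} (trapezoid, 2 panels, h=0.9000): 2.425132
I_{2,0} (trapezoid, 4 panels, h=0.4500): 2.431413
I_{1,1} = 2.425132 + (2.425132 − 2.400505)/3 = 2.433341
I_{2,1} = 2.431413 + (2.431413 − 2.425132)/3 = 2.433507
I_{2,2} = 2.433507 + (2.433507 − 2.433341)/15 = 2.433518

2.4335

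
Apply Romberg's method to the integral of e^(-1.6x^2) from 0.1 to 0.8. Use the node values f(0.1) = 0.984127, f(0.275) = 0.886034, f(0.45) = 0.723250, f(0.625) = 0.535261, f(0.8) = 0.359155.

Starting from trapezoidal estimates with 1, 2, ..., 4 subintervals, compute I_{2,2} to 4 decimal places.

I_{0,0} (trapezoid, 1 panel, h=0.7000): 0.470149
I_{1,0} (trapezoid, 2 panels, h=0.3500): 0.488212
I_{2,0} (trapezoid, 4 panels, h=0.1750): 0.492833
I_{1,1} = 0.488212 + (0.488212 − 0.470149)/3 = 0.494233
I_{2,1} = 0.492833 + (0.492833 − 0.488212)/3 = 0.494373
I_{2,2} = 0.494373 + (0.494373 − 0.494233)/15 = 0.494382

0.4944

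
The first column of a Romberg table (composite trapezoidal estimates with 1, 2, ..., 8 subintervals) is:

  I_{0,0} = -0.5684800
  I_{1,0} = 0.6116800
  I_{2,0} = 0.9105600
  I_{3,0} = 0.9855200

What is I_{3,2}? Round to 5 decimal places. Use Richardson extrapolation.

Richardson extrapolation on the trapezoidal column (denominator 4−1=3):
I_{2,1} = (4·0.9105600 − 0.6116800) / 3 = 1.0101867
I_{3,1} = 0.9855200 + (0.9855200 − 0.9105600)/3 = 1.0105067
I_{3,2} = (16·1.0105067 − 1.0101867) / 15 = 1.0105280

1.01053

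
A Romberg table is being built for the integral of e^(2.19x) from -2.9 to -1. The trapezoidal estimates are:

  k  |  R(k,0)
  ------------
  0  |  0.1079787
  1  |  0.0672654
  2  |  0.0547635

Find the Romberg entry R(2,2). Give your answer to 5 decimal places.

Richardson extrapolation on the trapezoidal column (denominator 4−1=3):
R(1,1) = 0.0672654 + (0.0672654 − 0.1079787)/3 = 0.0536943
R(2,1) = (4·0.0547635 − 0.0672654) / 3 = 0.0505962
R(2,2) = 0.0505962 + (0.0505962 − 0.0536943)/15 = 0.0503897
(Column j=1 coincides with Simpson's rule on the same nodes.)

0.05039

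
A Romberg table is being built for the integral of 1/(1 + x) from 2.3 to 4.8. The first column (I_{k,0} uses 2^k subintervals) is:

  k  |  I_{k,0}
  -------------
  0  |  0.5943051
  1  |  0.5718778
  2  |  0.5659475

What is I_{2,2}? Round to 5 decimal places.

0.56394

I_{1,1} = (4·0.5718778 − 0.5943051) / 3 = 0.5644020
I_{2,1} = (4·0.5659475 − 0.5718778) / 3 = 0.5639707
I_{2,2} = 0.5639707 + (0.5639707 − 0.5644020)/15 = 0.5639419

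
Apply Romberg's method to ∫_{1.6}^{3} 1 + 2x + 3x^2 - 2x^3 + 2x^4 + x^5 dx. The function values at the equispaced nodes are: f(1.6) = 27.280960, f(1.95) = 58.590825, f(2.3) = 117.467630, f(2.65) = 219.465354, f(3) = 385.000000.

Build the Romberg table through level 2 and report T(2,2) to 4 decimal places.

205.2303

T(0,0) (trapezoid, 1 panel, h=1.4000): 288.596672
T(1,0) (trapezoid, 2 panels, h=0.7000): 226.525677
T(2,0) (trapezoid, 4 panels, h=0.3500): 210.582501
T(1,1) = 226.525677 + (226.525677 − 288.596672)/3 = 205.835345
T(2,1) = 210.582501 + (210.582501 − 226.525677)/3 = 205.268109
T(2,2) = 205.268109 + (205.268109 − 205.835345)/15 = 205.230293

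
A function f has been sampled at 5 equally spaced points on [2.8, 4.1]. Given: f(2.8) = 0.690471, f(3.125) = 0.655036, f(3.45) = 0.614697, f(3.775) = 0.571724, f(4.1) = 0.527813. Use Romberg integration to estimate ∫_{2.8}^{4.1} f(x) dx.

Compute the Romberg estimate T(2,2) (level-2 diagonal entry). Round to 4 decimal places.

T(0,0) (trapezoid, 1 panel, h=1.3000): 0.791885
T(1,0) (trapezoid, 2 panels, h=0.6500): 0.795495
T(2,0) (trapezoid, 4 panels, h=0.3250): 0.796445
T(1,1) = 0.795495 + (0.795495 − 0.791885)/3 = 0.796698
T(2,1) = 0.796445 + (0.796445 − 0.795495)/3 = 0.796762
T(2,2) = 0.796762 + (0.796762 − 0.796698)/15 = 0.796766

0.7968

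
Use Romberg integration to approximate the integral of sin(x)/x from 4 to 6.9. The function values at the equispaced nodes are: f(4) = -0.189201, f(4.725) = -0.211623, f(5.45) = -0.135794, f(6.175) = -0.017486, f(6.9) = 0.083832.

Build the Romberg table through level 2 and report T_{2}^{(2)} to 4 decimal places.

-0.3125

T_{0}^{(0)} (trapezoid, 1 panel, h=2.9000): -0.152785
T_{1}^{(0)} (trapezoid, 2 panels, h=1.4500): -0.273294
T_{2}^{(0)} (trapezoid, 4 panels, h=0.7250): -0.302751
T_{1}^{(1)} = -0.273294 + (-0.273294 − (-0.152785))/3 = -0.313464
T_{2}^{(1)} = -0.302751 + (-0.302751 − (-0.273294))/3 = -0.312570
T_{2}^{(2)} = -0.312570 + (-0.312570 − (-0.313464))/15 = -0.312510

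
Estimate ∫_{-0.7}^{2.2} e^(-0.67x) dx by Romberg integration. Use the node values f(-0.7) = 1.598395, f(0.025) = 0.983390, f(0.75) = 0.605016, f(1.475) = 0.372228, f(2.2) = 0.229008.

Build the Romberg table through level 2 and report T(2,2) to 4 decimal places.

T(0,0) (trapezoid, 1 panel, h=2.9000): 2.649734
T(1,0) (trapezoid, 2 panels, h=1.4500): 2.202140
T(2,0) (trapezoid, 4 panels, h=0.7250): 2.083893
T(1,1) = 2.202140 + (2.202140 − 2.649734)/3 = 2.052942
T(2,1) = 2.083893 + (2.083893 − 2.202140)/3 = 2.044477
T(2,2) = 2.044477 + (2.044477 − 2.052942)/15 = 2.043913

2.0439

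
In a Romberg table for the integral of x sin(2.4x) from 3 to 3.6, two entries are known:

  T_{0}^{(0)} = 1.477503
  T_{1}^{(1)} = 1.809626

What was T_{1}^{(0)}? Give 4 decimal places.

From T_{1}^{(1)} = (4·T_{1}^{(0)} − T_{0}^{(0)})/3, solve for T_{1}^{(0)}:
4·T_{1}^{(0)} = 3·1.809626 + 1.477503 = 6.906381
T_{1}^{(0)} = 1.726595

1.7266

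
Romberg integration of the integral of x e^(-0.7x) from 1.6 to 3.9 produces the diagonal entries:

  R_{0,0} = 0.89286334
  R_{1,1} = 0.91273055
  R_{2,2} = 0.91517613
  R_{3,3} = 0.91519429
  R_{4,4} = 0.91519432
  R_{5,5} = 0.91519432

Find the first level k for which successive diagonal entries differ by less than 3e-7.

k = 4

|R_{1,1} − R_{0,0}| = 0.01986721 ≥ 3e-7
|R_{2,2} − R_{1,1}| = 0.00244558 ≥ 3e-7
|R_{3,3} − R_{2,2}| = 0.00001816 ≥ 3e-7
|R_{4,4} − R_{3,3}| = 0.00000003 < 3e-7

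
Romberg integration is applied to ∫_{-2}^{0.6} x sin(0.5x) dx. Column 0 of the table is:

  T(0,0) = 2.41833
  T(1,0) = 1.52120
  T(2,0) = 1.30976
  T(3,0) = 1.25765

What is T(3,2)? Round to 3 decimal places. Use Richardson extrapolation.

1.240

Richardson extrapolation on the trapezoidal column (denominator 4−1=3):
T(2,1) = 1.30976 + (1.30976 − 1.52120)/3 = 1.23928
T(3,1) = (4·1.25765 − 1.30976) / 3 = 1.24028
T(3,2) = 1.24028 + (1.24028 − 1.23928)/15 = 1.24035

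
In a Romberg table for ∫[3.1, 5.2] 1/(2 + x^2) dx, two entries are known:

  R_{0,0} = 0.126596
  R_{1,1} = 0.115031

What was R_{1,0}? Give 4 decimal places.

0.1179

From R_{1,1} = (4·R_{1,0} − R_{0,0})/3, solve for R_{1,0}:
4·R_{1,0} = 3·0.115031 + 0.126596 = 0.471689
R_{1,0} = 0.117922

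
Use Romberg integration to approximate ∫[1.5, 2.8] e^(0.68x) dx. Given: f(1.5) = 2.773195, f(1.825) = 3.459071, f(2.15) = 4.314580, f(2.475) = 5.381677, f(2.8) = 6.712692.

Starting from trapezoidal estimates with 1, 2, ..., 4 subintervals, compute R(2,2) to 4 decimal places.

R(0,0) (trapezoid, 1 panel, h=1.3000): 6.165827
R(1,0) (trapezoid, 2 panels, h=0.6500): 5.887390
R(2,0) (trapezoid, 4 panels, h=0.3250): 5.816938
R(1,1) = 5.887390 + (5.887390 − 6.165827)/3 = 5.794578
R(2,1) = 5.816938 + (5.816938 − 5.887390)/3 = 5.793454
R(2,2) = 5.793454 + (5.793454 − 5.794578)/15 = 5.793379

5.7934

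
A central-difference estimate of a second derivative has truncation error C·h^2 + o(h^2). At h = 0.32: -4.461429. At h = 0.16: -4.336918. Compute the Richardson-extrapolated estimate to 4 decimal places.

-4.2954

The leading error scales as h^2; refining by a factor of 2 reduces it by 2^2 = 4.
Extrapolated value = (4·A(h/2) − A(h)) / (4 − 1)
= (4·(-4.336918) − (-4.461429)) / 3
= -12.886243 / 3 = -4.295414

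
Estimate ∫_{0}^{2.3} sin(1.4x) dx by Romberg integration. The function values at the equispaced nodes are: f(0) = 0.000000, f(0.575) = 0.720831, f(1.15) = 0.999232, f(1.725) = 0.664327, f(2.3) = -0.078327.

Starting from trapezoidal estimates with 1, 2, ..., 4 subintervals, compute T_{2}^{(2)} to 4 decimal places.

1.4252

T_{0}^{(0)} (trapezoid, 1 panel, h=2.3000): -0.090076
T_{1}^{(0)} (trapezoid, 2 panels, h=1.1500): 1.104079
T_{2}^{(0)} (trapezoid, 4 panels, h=0.5750): 1.348505
T_{1}^{(1)} = 1.104079 + (1.104079 − (-0.090076))/3 = 1.502131
T_{2}^{(1)} = 1.348505 + (1.348505 − 1.104079)/3 = 1.429980
T_{2}^{(2)} = 1.429980 + (1.429980 − 1.502131)/15 = 1.425170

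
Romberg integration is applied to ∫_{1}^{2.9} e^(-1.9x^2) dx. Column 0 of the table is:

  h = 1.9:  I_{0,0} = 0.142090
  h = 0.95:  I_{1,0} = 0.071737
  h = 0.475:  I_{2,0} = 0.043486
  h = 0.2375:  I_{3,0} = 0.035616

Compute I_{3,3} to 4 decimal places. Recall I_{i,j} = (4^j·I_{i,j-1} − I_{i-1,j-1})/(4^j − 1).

0.0329

I_{1,1} = 0.071737 + (0.071737 − 0.142090)/3 = 0.048286
I_{2,1} = (4·0.043486 − 0.071737) / 3 = 0.034069
I_{3,1} = 0.035616 + (0.035616 − 0.043486)/3 = 0.032993
I_{2,2} = (16·0.034069 − 0.048286) / 15 = 0.033121
I_{3,2} = (16·0.032993 − 0.034069) / 15 = 0.032921
I_{3,3} = (64·0.032921 − 0.033121) / 63 = 0.032918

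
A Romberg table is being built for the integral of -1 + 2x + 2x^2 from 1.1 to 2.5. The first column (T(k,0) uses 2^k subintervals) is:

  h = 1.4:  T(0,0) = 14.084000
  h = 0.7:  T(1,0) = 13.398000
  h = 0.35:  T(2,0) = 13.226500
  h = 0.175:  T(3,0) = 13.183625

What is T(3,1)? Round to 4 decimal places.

Richardson extrapolation on the trapezoidal column (denominator 4−1=3):
T(3,1) = 13.183625 + (13.183625 − 13.226500)/3 = 13.169333
(Column j=1 coincides with Simpson's rule on the same nodes.)

13.1693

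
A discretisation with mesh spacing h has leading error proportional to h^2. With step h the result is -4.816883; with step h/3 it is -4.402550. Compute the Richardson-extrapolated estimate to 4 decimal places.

Extrapolated value = (9·A(h/3) − A(h)) / (9 − 1)
= (9·(-4.402550) − (-4.816883)) / 8
= -34.806067 / 8 = -4.350758

-4.3508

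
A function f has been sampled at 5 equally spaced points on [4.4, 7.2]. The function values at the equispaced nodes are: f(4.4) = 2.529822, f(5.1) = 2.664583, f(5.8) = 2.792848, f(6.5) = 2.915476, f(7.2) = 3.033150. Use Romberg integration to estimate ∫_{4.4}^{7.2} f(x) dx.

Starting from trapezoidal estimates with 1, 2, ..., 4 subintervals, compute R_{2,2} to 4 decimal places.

7.8094

R_{0,0} (trapezoid, 1 panel, h=2.8000): 7.788161
R_{1,0} (trapezoid, 2 panels, h=1.4000): 7.804068
R_{2,0} (trapezoid, 4 panels, h=0.7000): 7.808075
R_{1,1} = 7.804068 + (7.804068 − 7.788161)/3 = 7.809370
R_{2,1} = 7.808075 + (7.808075 − 7.804068)/3 = 7.809411
R_{2,2} = 7.809411 + (7.809411 − 7.809370)/15 = 7.809414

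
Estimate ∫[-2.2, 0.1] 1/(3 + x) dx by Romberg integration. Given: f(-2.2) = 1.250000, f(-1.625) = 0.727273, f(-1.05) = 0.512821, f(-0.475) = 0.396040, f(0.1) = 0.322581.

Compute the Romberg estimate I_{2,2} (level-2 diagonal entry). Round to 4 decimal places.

I_{0,0} (trapezoid, 1 panel, h=2.3000): 1.808468
I_{1,0} (trapezoid, 2 panels, h=1.1500): 1.493978
I_{2,0} (trapezoid, 4 panels, h=0.5750): 1.392894
I_{1,1} = 1.493978 + (1.493978 − 1.808468)/3 = 1.389148
I_{2,1} = 1.392894 + (1.392894 − 1.493978)/3 = 1.359199
I_{2,2} = 1.359199 + (1.359199 − 1.389148)/15 = 1.357202

1.3572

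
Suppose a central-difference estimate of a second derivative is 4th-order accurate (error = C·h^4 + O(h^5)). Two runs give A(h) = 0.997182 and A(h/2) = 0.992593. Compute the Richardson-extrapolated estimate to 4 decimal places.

Extrapolated value = (16·A(h/2) − A(h)) / (16 − 1)
= (16·0.992593 − 0.997182) / 15
= 14.884306 / 15 = 0.992287

0.9923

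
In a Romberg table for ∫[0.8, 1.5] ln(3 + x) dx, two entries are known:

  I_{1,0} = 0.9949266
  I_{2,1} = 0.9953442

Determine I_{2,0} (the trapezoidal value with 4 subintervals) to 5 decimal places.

0.99524

From I_{2,1} = (4·I_{2,0} − I_{1,0})/3, solve for I_{2,0}:
4·I_{2,0} = 3·0.9953442 + 0.9949266 = 3.9809592
I_{2,0} = 0.9952398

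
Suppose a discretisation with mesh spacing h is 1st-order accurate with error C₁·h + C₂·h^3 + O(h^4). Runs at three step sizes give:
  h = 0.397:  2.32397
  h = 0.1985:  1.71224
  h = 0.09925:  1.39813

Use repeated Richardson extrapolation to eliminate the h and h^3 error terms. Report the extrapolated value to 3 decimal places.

First eliminate the h term (factor 2^1 = 2):
  B₁ = (2·1.71224 − 2.32397)/1 = 1.10051
  B₂ = (2·1.39813 − 1.71224)/1 = 1.08402
Then eliminate the h^3 term (factor 2^3 = 8):
  (8·1.08402 − 1.10051)/7 = 1.08166

1.082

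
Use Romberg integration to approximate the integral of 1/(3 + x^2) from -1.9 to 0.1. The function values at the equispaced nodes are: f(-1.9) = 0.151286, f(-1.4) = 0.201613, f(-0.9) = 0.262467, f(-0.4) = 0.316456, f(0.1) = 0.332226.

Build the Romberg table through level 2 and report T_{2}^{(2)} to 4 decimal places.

0.5136

T_{0}^{(0)} (trapezoid, 1 panel, h=2.0000): 0.483512
T_{1}^{(0)} (trapezoid, 2 panels, h=1.0000): 0.504223
T_{2}^{(0)} (trapezoid, 4 panels, h=0.5000): 0.511146
T_{1}^{(1)} = 0.504223 + (0.504223 − 0.483512)/3 = 0.511127
T_{2}^{(1)} = 0.511146 + (0.511146 − 0.504223)/3 = 0.513454
T_{2}^{(2)} = 0.513454 + (0.513454 − 0.511127)/15 = 0.513609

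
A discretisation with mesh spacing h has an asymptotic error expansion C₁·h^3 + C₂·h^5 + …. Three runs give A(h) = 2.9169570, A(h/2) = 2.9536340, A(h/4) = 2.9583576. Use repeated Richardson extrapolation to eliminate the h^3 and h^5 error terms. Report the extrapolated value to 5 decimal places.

First eliminate the h^3 term (factor 2^3 = 8):
  B₁ = (8·2.9536340 − 2.9169570)/7 = 2.9588736
  B₂ = (8·2.9583576 − 2.9536340)/7 = 2.9590324
Then eliminate the h^5 term (factor 2^5 = 32):
  (32·2.9590324 − 2.9588736)/31 = 2.9590375

2.95904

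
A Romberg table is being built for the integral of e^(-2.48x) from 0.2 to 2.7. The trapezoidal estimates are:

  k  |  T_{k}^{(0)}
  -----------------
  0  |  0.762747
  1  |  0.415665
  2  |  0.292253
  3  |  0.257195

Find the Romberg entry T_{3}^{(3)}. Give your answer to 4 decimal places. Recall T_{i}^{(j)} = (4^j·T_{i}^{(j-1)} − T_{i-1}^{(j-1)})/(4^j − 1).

0.2451

Richardson extrapolation on the trapezoidal column (denominator 4−1=3):
T_{1}^{(1)} = (4·0.415665 − 0.762747) / 3 = 0.299971
T_{2}^{(1)} = 0.292253 + (0.292253 − 0.415665)/3 = 0.251116
T_{3}^{(1)} = (4·0.257195 − 0.292253) / 3 = 0.245509
T_{2}^{(2)} = (16·0.251116 − 0.299971) / 15 = 0.247859
T_{3}^{(2)} = 0.245509 + (0.245509 − 0.251116)/15 = 0.245135
T_{3}^{(3)} = (64·0.245135 − 0.247859) / 63 = 0.245092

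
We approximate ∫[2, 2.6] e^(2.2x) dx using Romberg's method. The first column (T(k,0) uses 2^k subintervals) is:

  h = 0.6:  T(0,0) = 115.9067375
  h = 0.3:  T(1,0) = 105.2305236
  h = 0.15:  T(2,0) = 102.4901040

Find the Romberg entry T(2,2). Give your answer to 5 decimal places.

T(1,1) = 105.2305236 + (105.2305236 − 115.9067375)/3 = 101.6717856
T(2,1) = 102.4901040 + (102.4901040 − 105.2305236)/3 = 101.5766308
T(2,2) = 101.5766308 + (101.5766308 − 101.6717856)/15 = 101.5702871

101.57029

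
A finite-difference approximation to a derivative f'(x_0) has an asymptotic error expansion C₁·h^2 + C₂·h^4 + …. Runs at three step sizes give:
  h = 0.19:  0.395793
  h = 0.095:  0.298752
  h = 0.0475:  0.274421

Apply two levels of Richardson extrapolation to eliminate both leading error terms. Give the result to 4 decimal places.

First eliminate the h^2 term (factor 2^2 = 4):
  B₁ = (4·0.298752 − 0.395793)/3 = 0.266405
  B₂ = (4·0.274421 − 0.298752)/3 = 0.266311
Then eliminate the h^4 term (factor 2^4 = 16):
  (16·0.266311 − 0.266405)/15 = 0.266305

0.2663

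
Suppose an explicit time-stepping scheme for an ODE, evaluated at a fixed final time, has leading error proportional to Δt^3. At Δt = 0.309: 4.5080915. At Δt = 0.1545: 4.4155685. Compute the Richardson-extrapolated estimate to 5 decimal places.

The leading error scales as Δt^3; refining by a factor of 2 reduces it by 2^3 = 8.
Extrapolated value = (8·A(Δt/2) − A(Δt)) / (8 − 1)
= (8·4.4155685 − 4.5080915) / 7
= 30.8164565 / 7 = 4.4023509

4.40235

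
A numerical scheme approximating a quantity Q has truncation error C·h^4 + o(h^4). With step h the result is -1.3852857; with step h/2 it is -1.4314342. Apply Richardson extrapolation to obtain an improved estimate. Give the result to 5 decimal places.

Extrapolated value = (16·A(h/2) − A(h)) / (16 − 1)
= (16·(-1.4314342) − (-1.3852857)) / 15
= -21.5176615 / 15 = -1.4345108

-1.43451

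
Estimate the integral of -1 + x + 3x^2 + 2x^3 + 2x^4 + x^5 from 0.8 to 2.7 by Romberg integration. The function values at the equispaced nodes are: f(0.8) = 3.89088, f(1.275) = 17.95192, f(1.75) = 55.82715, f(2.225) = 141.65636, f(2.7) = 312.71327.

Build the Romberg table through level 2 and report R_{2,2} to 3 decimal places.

168.754

R_{0,0} (trapezoid, 1 panel, h=1.9000): 300.77394
R_{1,0} (trapezoid, 2 panels, h=0.9500): 203.42276
R_{2,0} (trapezoid, 4 panels, h=0.4750): 177.52531
R_{1,1} = 203.42276 + (203.42276 − 300.77394)/3 = 170.97237
R_{2,1} = 177.52531 + (177.52531 − 203.42276)/3 = 168.89283
R_{2,2} = 168.89283 + (168.89283 − 170.97237)/15 = 168.75419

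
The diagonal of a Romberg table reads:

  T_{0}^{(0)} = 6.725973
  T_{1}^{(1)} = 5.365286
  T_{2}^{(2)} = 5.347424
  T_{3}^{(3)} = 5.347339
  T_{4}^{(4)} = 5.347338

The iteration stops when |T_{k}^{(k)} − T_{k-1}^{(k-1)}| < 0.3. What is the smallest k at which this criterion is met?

|T_{1}^{(1)} − T_{0}^{(0)}| = 1.360687 ≥ 0.3
|T_{2}^{(2)} − T_{1}^{(1)}| = 0.017862 < 0.3

k = 2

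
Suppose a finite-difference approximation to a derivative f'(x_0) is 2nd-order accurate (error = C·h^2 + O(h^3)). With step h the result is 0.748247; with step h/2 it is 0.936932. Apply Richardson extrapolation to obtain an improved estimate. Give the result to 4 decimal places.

Extrapolated value = (4·A(h/2) − A(h)) / (4 − 1)
= (4·0.936932 − 0.748247) / 3
= 2.999481 / 3 = 0.999827

0.9998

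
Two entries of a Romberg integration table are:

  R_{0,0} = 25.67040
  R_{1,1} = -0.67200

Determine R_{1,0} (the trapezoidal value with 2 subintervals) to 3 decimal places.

From R_{1,1} = (4·R_{1,0} − R_{0,0})/3, solve for R_{1,0}:
4·R_{1,0} = 3·(-0.67200) + 25.67040 = 23.65440
R_{1,0} = 5.91360

5.914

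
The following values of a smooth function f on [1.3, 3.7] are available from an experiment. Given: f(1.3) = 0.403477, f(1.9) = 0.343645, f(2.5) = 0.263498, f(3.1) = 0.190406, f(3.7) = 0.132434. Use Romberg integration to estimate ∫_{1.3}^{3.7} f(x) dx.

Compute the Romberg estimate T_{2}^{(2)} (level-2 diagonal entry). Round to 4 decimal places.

0.6401

T_{0}^{(0)} (trapezoid, 1 panel, h=2.4000): 0.643093
T_{1}^{(0)} (trapezoid, 2 panels, h=1.2000): 0.637744
T_{2}^{(0)} (trapezoid, 4 panels, h=0.6000): 0.639303
T_{1}^{(1)} = 0.637744 + (0.637744 − 0.643093)/3 = 0.635961
T_{2}^{(1)} = 0.639303 + (0.639303 − 0.637744)/3 = 0.639823
T_{2}^{(2)} = 0.639823 + (0.639823 − 0.635961)/15 = 0.640080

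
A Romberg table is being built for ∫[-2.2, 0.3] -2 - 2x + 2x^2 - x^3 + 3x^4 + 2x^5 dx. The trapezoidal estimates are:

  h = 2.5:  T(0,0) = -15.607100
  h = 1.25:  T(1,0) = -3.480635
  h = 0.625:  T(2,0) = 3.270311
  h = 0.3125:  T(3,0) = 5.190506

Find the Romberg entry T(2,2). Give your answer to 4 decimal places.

T(1,1) = (4·(-3.480635) − (-15.607100)) / 3 = 0.561520
T(2,1) = (4·3.270311 − (-3.480635)) / 3 = 5.520626
T(2,2) = (16·5.520626 − 0.561520) / 15 = 5.851233
(Column j=1 coincides with Simpson's rule on the same nodes.)

5.8512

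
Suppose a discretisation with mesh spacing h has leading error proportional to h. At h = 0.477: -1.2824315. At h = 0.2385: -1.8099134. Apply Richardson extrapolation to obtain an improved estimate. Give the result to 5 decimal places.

The leading error scales as h; refining by a factor of 2 reduces it by 2^1 = 2.
Extrapolated value = (2·A(h/2) − A(h)) / (2 − 1)
= (2·(-1.8099134) − (-1.2824315)) / 1
= -2.3373953 / 1 = -2.3373953

-2.33740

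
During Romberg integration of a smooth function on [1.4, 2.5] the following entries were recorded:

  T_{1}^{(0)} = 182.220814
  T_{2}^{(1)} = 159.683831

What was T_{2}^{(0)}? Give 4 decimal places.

From T_{2}^{(1)} = (4·T_{2}^{(0)} − T_{1}^{(0)})/3, solve for T_{2}^{(0)}:
4·T_{2}^{(0)} = 3·159.683831 + 182.220814 = 661.272307
T_{2}^{(0)} = 165.318077

165.3181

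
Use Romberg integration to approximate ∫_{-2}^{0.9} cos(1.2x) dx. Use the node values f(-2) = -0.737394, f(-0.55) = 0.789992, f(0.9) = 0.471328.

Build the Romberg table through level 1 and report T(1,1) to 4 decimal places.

T(0,0) (trapezoid, 1 panel, h=2.9000): -0.385796
T(1,0) (trapezoid, 2 panels, h=1.4500): 0.952591
T(1,1) = 0.952591 + (0.952591 − (-0.385796))/3 = 1.398720

1.3987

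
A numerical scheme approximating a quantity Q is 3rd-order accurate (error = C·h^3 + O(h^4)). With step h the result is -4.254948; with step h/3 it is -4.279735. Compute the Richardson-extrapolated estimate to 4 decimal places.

The leading error scales as h^3; refining by a factor of 3 reduces it by 3^3 = 27.
Extrapolated value = (27·A(h/3) − A(h)) / (27 − 1)
= (27·(-4.279735) − (-4.254948)) / 26
= -111.297897 / 26 = -4.280688

-4.2807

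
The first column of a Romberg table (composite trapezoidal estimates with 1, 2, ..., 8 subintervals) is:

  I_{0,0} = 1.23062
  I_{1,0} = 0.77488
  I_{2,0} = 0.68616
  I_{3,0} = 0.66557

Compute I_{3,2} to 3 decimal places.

0.659

Richardson extrapolation on the trapezoidal column (denominator 4−1=3):
I_{2,1} = 0.68616 + (0.68616 − 0.77488)/3 = 0.65659
I_{3,1} = (4·0.66557 − 0.68616) / 3 = 0.65871
I_{3,2} = (16·0.65871 − 0.65659) / 15 = 0.65885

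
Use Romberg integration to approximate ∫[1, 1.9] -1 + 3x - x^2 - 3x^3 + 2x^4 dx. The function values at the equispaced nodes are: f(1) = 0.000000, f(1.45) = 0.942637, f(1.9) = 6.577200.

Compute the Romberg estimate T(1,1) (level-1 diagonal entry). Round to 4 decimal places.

T(0,0) (trapezoid, 1 panel, h=0.9000): 2.959740
T(1,0) (trapezoid, 2 panels, h=0.4500): 1.904057
T(1,1) = 1.904057 + (1.904057 − 2.959740)/3 = 1.552163

1.5522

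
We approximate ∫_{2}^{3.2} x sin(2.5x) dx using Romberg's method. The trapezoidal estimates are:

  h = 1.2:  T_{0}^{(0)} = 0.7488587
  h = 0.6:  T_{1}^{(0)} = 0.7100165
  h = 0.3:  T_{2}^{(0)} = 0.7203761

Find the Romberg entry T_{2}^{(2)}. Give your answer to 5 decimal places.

0.72561

Richardson extrapolation on the trapezoidal column (denominator 4−1=3):
T_{1}^{(1)} = 0.7100165 + (0.7100165 − 0.7488587)/3 = 0.6970691
T_{2}^{(1)} = (4·0.7203761 − 0.7100165) / 3 = 0.7238293
T_{2}^{(2)} = (16·0.7238293 − 0.6970691) / 15 = 0.7256133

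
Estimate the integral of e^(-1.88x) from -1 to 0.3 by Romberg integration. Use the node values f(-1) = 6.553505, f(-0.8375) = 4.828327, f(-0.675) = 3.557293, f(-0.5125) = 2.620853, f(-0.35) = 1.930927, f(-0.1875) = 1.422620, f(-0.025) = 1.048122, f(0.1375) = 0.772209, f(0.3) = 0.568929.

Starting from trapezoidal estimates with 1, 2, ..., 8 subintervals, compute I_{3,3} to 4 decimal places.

I_{0,0} (trapezoid, 1 panel, h=1.3000): 4.629582
I_{1,0} (trapezoid, 2 panels, h=0.6500): 3.569894
I_{2,0} (trapezoid, 4 panels, h=0.3250): 3.281707
I_{3,0} (trapezoid, 8 panels, h=0.1625): 3.208005
I_{1,1} = 3.569894 + (3.569894 − 4.629582)/3 = 3.216665
I_{2,1} = 3.281707 + (3.281707 − 3.569894)/3 = 3.185645
I_{3,1} = 3.208005 + (3.208005 − 3.281707)/3 = 3.183438
I_{2,2} = 3.185645 + (3.185645 − 3.216665)/15 = 3.183577
I_{3,2} = 3.183438 + (3.183438 − 3.185645)/15 = 3.183291
I_{3,3} = 3.183291 + (3.183291 − 3.183577)/63 = 3.183286

3.1833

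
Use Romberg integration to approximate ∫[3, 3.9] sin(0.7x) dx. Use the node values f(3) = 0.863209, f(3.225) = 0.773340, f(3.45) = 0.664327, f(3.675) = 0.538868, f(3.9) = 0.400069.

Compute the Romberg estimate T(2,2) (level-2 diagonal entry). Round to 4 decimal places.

0.5881

T(0,0) (trapezoid, 1 panel, h=0.9000): 0.568475
T(1,0) (trapezoid, 2 panels, h=0.4500): 0.583185
T(2,0) (trapezoid, 4 panels, h=0.2250): 0.586839
T(1,1) = 0.583185 + (0.583185 − 0.568475)/3 = 0.588088
T(2,1) = 0.586839 + (0.586839 − 0.583185)/3 = 0.588057
T(2,2) = 0.588057 + (0.588057 − 0.588088)/15 = 0.588055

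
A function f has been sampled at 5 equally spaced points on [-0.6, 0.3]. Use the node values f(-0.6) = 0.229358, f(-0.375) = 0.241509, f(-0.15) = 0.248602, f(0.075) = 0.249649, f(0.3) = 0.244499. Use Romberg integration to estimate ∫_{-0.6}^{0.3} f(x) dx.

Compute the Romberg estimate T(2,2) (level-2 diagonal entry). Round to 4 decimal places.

0.2202

T(0,0) (trapezoid, 1 panel, h=0.9000): 0.213236
T(1,0) (trapezoid, 2 panels, h=0.4500): 0.218489
T(2,0) (trapezoid, 4 panels, h=0.2250): 0.219755
T(1,1) = 0.218489 + (0.218489 − 0.213236)/3 = 0.220240
T(2,1) = 0.219755 + (0.219755 − 0.218489)/3 = 0.220177
T(2,2) = 0.220177 + (0.220177 − 0.220240)/15 = 0.220173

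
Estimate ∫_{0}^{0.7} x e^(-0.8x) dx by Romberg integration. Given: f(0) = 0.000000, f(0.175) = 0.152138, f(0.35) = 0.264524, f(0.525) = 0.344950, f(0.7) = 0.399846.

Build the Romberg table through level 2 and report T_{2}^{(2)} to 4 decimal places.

0.1702

T_{0}^{(0)} (trapezoid, 1 panel, h=0.7000): 0.139946
T_{1}^{(0)} (trapezoid, 2 panels, h=0.3500): 0.162556
T_{2}^{(0)} (trapezoid, 4 panels, h=0.1750): 0.168269
T_{1}^{(1)} = 0.162556 + (0.162556 − 0.139946)/3 = 0.170093
T_{2}^{(1)} = 0.168269 + (0.168269 − 0.162556)/3 = 0.170173
T_{2}^{(2)} = 0.170173 + (0.170173 − 0.170093)/15 = 0.170178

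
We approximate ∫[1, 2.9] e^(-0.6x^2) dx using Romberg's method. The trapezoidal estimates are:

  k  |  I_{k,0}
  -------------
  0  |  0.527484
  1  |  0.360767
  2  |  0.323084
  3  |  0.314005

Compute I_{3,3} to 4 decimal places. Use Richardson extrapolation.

Richardson extrapolation on the trapezoidal column (denominator 4−1=3):
I_{1,1} = 0.360767 + (0.360767 − 0.527484)/3 = 0.305195
I_{2,1} = (4·0.323084 − 0.360767) / 3 = 0.310523
I_{3,1} = 0.314005 + (0.314005 − 0.323084)/3 = 0.310979
I_{2,2} = 0.310523 + (0.310523 − 0.305195)/15 = 0.310878
I_{3,2} = (16·0.310979 − 0.310523) / 15 = 0.311009
I_{3,3} = (64·0.311009 − 0.310878) / 63 = 0.311011

0.3110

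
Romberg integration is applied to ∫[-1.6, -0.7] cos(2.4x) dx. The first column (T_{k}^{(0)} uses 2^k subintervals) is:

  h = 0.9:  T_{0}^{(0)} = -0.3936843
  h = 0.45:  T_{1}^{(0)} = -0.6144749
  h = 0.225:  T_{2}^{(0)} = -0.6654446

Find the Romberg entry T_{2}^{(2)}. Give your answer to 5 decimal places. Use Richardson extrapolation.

-0.68206

T_{1}^{(1)} = (4·(-0.6144749) − (-0.3936843)) / 3 = -0.6880718
T_{2}^{(1)} = -0.6654446 + (-0.6654446 − (-0.6144749))/3 = -0.6824345
T_{2}^{(2)} = (16·(-0.6824345) − (-0.6880718)) / 15 = -0.6820587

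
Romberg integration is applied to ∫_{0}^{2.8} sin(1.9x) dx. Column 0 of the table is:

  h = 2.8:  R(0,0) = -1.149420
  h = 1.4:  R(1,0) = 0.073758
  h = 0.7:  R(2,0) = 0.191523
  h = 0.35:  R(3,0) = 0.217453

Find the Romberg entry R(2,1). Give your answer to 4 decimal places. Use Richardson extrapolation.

R(2,1) = (4·0.191523 − 0.073758) / 3 = 0.230778

0.2308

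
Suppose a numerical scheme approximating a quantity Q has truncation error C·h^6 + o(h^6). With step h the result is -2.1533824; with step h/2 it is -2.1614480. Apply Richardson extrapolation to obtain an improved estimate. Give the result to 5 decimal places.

The leading error scales as h^6; refining by a factor of 2 reduces it by 2^6 = 64.
Extrapolated value = (64·A(h/2) − A(h)) / (64 − 1)
= (64·(-2.1614480) − (-2.1533824)) / 63
= -136.1792896 / 63 = -2.1615760

-2.16158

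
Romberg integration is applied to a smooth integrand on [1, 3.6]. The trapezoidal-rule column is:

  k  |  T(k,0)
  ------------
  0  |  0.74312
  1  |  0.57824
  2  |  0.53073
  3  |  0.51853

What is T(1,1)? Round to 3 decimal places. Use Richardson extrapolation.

Richardson extrapolation on the trapezoidal column (denominator 4−1=3):
T(1,1) = (4·0.57824 − 0.74312) / 3 = 0.52328

0.523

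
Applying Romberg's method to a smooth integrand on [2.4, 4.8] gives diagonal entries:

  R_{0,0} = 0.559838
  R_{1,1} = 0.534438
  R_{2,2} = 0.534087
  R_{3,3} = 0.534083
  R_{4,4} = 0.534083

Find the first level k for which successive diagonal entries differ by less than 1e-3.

k = 2

|R_{1,1} − R_{0,0}| = 0.025400 ≥ 1e-3
|R_{2,2} − R_{1,1}| = 0.000351 < 1e-3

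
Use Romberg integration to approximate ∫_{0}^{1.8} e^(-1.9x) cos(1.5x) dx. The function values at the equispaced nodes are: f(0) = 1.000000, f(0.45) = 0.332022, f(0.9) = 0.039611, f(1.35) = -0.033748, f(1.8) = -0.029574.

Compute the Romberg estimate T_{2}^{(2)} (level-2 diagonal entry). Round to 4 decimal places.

0.3363

T_{0}^{(0)} (trapezoid, 1 panel, h=1.8000): 0.873383
T_{1}^{(0)} (trapezoid, 2 panels, h=0.9000): 0.472342
T_{2}^{(0)} (trapezoid, 4 panels, h=0.4500): 0.370394
T_{1}^{(1)} = 0.472342 + (0.472342 − 0.873383)/3 = 0.338662
T_{2}^{(1)} = 0.370394 + (0.370394 − 0.472342)/3 = 0.336411
T_{2}^{(2)} = 0.336411 + (0.336411 − 0.338662)/15 = 0.336261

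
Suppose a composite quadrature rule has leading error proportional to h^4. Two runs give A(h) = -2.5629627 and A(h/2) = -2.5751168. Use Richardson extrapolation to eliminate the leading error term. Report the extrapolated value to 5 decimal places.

The leading error scales as h^4; refining by a factor of 2 reduces it by 2^4 = 16.
Extrapolated value = (16·A(h/2) − A(h)) / (16 − 1)
= (16·(-2.5751168) − (-2.5629627)) / 15
= -38.6389061 / 15 = -2.5759271

-2.57593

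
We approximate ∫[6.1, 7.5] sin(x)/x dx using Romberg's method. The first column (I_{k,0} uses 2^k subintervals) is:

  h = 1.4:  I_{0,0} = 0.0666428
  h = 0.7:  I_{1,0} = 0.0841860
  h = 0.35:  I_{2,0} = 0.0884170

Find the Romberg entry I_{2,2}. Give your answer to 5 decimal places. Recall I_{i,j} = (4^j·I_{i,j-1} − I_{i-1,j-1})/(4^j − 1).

I_{1,1} = 0.0841860 + (0.0841860 − 0.0666428)/3 = 0.0900337
I_{2,1} = 0.0884170 + (0.0884170 − 0.0841860)/3 = 0.0898273
I_{2,2} = 0.0898273 + (0.0898273 − 0.0900337)/15 = 0.0898135

0.08981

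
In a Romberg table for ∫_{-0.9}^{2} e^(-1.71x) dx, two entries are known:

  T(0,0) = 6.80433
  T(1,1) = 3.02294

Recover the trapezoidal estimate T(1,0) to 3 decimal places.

From T(1,1) = (4·T(1,0) − T(0,0))/3, solve for T(1,0):
4·T(1,0) = 3·3.02294 + 6.80433 = 15.87315
T(1,0) = 3.96829

3.968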